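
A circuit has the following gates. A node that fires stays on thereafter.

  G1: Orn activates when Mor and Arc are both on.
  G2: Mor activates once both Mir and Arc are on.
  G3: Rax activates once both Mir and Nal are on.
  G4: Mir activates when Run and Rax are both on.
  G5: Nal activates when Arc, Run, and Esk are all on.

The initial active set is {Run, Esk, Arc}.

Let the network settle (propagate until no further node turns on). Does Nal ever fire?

Arc, Run, and Esk are on, so Nal activates (G5).

Yes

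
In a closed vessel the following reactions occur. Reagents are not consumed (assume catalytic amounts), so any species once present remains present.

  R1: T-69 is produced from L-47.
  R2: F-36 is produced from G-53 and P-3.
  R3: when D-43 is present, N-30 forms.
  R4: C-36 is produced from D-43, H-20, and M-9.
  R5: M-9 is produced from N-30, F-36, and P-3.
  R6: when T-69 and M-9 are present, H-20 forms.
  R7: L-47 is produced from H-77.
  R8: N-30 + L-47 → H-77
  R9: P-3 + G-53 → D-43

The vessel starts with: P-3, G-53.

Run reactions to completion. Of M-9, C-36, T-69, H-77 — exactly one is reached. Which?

G-53 and P-3 present → F-36 forms (R2).
P-3 and G-53 present → D-43 forms (R9).
D-43 present → N-30 forms (R3).
N-30, F-36, and P-3 present → M-9 forms (R5).
C-36 would need D-43, H-20, and M-9 (R4), but H-20 never forms. T-69 would need L-47 (R1), but L-47 never forms. H-77 would need N-30 and L-47 (R8), but L-47 never forms.

M-9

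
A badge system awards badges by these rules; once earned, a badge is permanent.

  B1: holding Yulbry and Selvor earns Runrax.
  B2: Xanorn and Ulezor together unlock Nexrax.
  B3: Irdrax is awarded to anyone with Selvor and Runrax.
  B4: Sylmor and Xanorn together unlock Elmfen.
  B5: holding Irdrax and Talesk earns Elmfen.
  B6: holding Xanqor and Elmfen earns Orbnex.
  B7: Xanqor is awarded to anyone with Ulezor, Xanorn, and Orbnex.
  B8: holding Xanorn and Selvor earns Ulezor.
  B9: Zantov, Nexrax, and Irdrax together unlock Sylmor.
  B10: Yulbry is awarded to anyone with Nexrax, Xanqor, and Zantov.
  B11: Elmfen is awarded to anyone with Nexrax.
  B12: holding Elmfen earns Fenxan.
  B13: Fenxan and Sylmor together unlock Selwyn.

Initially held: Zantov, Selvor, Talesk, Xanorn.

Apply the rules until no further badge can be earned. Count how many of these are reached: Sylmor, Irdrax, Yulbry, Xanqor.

0

Sylmor would need Zantov, Nexrax, and Irdrax (B9), but Irdrax is never earned.
Irdrax would need Selvor and Runrax (B3), but Runrax is never earned.
Yulbry would need Nexrax, Xanqor, and Zantov (B10), but Xanqor is never earned.
Xanqor would need Ulezor, Xanorn, and Orbnex (B7), but Orbnex is never earned.
None of the 4 are reached.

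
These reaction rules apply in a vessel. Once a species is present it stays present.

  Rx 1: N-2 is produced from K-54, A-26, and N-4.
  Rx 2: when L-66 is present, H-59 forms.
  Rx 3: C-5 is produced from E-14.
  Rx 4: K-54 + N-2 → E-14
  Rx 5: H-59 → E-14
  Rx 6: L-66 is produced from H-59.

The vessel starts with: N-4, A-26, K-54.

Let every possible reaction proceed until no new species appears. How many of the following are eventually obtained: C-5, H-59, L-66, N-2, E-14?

3

K-54, A-26, and N-4 present → N-2 forms (Rx 1).
K-54 and N-2 present → E-14 forms (Rx 4).
E-14 present → C-5 forms (Rx 3).
C-5: reached.
H-59 would need L-66 (Rx 2), but L-66 never forms.
L-66 would need H-59 (Rx 6), but H-59 never forms.
N-2: reached.
E-14: reached.
Reached: C-5, N-2, and E-14 — 3 of the 5.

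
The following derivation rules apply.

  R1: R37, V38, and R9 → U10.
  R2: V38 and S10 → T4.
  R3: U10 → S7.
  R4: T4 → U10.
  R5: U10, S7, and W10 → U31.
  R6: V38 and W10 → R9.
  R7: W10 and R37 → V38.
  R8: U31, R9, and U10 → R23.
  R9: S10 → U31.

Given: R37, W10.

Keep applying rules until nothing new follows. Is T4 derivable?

T4 would need V38 and S10 (R2), but S10 is never established.

No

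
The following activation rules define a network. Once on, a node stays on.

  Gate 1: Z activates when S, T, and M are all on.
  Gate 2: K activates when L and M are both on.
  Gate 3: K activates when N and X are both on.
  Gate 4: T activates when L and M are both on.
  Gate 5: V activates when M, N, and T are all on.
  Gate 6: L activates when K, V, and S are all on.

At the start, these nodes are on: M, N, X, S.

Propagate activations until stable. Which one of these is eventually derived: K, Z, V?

Gate 3: N and X on → K on.
V would need M, N, and T (Gate 5), but T never turns on. Z would need S, T, and M (Gate 1), but T never turns on.

K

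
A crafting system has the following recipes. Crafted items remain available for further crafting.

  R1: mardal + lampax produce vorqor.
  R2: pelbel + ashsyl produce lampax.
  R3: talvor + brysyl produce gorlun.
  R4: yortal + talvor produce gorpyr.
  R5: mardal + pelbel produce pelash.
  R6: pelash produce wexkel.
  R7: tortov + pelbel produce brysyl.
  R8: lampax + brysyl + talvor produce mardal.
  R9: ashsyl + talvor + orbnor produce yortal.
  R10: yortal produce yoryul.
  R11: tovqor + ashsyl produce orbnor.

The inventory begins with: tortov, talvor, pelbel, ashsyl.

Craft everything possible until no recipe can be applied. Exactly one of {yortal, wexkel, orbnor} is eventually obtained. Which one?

wexkel

Using R2, pelbel and ashsyl make lampax.
tortov + pelbel → brysyl (R7).
lampax + brysyl + talvor → mardal (R8).
Using R5, mardal and pelbel make pelash.
Using R6, pelash makes wexkel.
yortal would need ashsyl, talvor, and orbnor (R9), but orbnor is never obtained. orbnor would need tovqor and ashsyl (R11), but tovqor is never obtained.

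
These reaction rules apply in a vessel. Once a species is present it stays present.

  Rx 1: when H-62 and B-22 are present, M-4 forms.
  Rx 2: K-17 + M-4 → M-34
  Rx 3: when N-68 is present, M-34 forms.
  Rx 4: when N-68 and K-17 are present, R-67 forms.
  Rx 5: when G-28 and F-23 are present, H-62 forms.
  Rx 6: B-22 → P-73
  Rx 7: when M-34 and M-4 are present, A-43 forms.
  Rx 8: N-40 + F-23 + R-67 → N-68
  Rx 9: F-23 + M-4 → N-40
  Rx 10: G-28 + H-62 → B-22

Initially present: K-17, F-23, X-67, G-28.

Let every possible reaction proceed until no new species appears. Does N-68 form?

No

N-68 would need N-40, F-23, and R-67 (Rx 8), but R-67 never forms.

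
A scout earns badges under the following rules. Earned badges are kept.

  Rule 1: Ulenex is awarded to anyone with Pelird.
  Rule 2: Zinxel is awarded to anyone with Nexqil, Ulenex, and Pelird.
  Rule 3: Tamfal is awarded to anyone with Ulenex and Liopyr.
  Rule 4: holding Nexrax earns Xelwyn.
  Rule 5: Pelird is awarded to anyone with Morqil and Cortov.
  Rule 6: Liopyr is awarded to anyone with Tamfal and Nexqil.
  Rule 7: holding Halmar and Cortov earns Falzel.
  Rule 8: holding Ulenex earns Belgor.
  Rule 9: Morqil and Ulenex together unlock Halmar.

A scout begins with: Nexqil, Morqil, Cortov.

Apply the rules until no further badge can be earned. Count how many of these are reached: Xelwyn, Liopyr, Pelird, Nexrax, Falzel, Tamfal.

With Morqil and Cortov, Pelird is earned (Rule 5).
With Pelird, Ulenex is earned (Rule 1).
With Morqil and Ulenex, Halmar is earned (Rule 9).
With Halmar and Cortov, Falzel is earned (Rule 7).
Xelwyn would need Nexrax (Rule 4), but Nexrax is never earned.
Liopyr would need Tamfal and Nexqil (Rule 6), but Tamfal is never earned.
Pelird: reached.
No rule produces Nexrax, and it is not given.
Falzel: reached.
Tamfal would need Ulenex and Liopyr (Rule 3), but Liopyr is never earned.
Reached: Pelird and Falzel — 2 of the 6.

2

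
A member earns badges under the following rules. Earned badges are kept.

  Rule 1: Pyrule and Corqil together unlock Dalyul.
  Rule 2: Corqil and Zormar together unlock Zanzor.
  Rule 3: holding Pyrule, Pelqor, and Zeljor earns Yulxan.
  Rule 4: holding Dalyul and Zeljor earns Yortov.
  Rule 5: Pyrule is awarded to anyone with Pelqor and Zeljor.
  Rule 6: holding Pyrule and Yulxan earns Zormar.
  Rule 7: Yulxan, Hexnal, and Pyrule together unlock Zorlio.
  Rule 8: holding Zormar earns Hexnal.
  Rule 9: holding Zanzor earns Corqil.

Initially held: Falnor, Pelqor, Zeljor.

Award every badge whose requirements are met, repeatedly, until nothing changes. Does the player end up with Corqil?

No

Corqil would need Zanzor (Rule 9), but Zanzor is never earned.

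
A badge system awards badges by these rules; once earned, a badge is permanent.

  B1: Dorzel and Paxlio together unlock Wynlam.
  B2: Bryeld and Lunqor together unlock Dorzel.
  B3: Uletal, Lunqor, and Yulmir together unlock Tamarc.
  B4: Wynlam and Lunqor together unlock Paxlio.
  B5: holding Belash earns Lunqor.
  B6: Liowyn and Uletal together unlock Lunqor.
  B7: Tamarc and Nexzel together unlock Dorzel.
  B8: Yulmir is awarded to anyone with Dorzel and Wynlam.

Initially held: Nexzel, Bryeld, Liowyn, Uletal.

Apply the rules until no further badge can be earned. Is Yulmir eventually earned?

No

Yulmir would need Dorzel and Wynlam (B8), but Wynlam is never earned.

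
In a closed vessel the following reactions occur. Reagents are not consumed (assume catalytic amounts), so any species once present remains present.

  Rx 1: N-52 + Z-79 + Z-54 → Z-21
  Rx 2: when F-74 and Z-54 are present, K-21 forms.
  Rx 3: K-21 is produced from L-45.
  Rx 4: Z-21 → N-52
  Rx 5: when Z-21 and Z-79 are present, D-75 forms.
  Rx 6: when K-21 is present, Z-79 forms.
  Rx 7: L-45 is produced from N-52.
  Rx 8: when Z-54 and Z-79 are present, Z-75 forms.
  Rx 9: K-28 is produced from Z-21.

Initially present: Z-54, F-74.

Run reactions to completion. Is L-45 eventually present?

No

L-45 would need N-52 (Rx 7), but N-52 never forms.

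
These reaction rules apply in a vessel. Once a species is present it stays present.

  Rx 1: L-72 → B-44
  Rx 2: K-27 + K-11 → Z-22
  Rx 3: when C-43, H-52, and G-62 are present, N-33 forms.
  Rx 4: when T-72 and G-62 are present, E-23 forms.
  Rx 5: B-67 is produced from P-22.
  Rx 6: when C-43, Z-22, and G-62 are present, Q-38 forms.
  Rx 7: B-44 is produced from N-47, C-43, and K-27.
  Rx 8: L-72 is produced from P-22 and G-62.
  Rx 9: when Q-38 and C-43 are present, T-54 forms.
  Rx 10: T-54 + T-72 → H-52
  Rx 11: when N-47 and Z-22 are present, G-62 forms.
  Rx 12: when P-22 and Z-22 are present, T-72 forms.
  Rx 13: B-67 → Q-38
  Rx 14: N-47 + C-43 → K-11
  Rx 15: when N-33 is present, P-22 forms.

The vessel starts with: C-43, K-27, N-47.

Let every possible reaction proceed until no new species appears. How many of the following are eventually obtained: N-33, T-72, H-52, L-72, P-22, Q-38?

1

N-47 and C-43 present → K-11 forms (Rx 14).
K-27 and K-11 present → Z-22 forms (Rx 2).
N-47 and Z-22 present → G-62 forms (Rx 11).
C-43, Z-22, and G-62 present → Q-38 forms (Rx 6).
N-33 would need C-43, H-52, and G-62 (Rx 3), but H-52 never forms.
T-72 would need P-22 and Z-22 (Rx 12), but P-22 never forms.
H-52 would need T-54 and T-72 (Rx 10), but T-72 never forms.
L-72 would need P-22 and G-62 (Rx 8), but P-22 never forms.
P-22 would need N-33 (Rx 15), but N-33 never forms.
Q-38: reached.
Reached: Q-38 — 1 of the 6.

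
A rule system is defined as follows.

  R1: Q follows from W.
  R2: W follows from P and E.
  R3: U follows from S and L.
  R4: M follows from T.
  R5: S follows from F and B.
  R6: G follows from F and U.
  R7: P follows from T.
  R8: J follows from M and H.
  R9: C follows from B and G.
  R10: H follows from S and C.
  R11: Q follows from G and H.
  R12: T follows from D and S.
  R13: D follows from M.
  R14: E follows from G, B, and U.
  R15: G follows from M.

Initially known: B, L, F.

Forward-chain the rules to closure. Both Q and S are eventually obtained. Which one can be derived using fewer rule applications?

S: F and B hold, so S follows (R5). [1 rule application]
Q: F and B hold, so S follows (R5). From S and L, R3 gives U. From F and U, R6 gives G. B and G hold, so C follows (R9). From S and C, R10 gives H. G and H hold, so Q follows (R11). [6 rule applications]
S needs fewer.

S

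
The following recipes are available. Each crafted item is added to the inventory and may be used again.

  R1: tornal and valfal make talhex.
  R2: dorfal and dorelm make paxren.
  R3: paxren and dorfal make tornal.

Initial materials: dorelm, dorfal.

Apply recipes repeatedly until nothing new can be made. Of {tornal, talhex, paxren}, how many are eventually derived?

dorfal and dorelm → paxren (R2).
Using R3, paxren and dorfal make tornal.
tornal: reached.
talhex would need tornal and valfal (R1), but valfal is never obtained.
paxren: reached.
Reached: tornal and paxren — 2 of the 3.

2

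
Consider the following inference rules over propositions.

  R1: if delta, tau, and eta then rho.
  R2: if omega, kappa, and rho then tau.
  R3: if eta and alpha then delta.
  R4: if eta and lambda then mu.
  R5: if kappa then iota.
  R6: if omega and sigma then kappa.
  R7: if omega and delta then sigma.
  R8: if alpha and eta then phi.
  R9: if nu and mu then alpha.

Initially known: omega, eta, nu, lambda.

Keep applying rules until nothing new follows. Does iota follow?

Yes

eta and lambda hold, so mu follows (R4).
From nu and mu, R9 gives alpha.
eta and alpha hold, so delta follows (R3).
From omega and delta, R7 gives sigma.
omega and sigma hold, so kappa follows (R6).
kappa holds, so iota follows (R5).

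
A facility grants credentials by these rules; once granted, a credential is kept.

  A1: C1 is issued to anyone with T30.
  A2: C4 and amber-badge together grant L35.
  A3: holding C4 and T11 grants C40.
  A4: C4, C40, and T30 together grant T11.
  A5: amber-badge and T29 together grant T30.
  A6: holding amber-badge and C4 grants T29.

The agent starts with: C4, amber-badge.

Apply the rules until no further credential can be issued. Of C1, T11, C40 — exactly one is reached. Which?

C1

Holding amber-badge and C4 grants T29 (A6).
Holding amber-badge and T29 grants T30 (A5).
Holding T30 grants C1 (A1).
C40 would need C4 and T11 (A3), but T11 is never granted. T11 would need C4, C40, and T30 (A4), but C40 is never granted.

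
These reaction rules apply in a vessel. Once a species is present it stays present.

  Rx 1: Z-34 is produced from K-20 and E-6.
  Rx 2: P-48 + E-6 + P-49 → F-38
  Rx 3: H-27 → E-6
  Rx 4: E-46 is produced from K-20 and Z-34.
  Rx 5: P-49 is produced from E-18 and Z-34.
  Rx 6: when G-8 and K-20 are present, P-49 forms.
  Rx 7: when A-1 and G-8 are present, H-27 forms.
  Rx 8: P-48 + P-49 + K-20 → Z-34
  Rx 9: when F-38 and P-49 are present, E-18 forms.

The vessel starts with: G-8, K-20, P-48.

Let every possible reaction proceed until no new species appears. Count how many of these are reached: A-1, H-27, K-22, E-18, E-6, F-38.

0

No rule produces A-1, and it is not given.
H-27 would need A-1 and G-8 (Rx 7), but A-1 never forms.
No rule produces K-22, and it is not given.
E-18 would need F-38 and P-49 (Rx 9), but F-38 never forms.
E-6 would need H-27 (Rx 3), but H-27 never forms.
F-38 would need P-48, E-6, and P-49 (Rx 2), but E-6 never forms.
None of the 6 are reached.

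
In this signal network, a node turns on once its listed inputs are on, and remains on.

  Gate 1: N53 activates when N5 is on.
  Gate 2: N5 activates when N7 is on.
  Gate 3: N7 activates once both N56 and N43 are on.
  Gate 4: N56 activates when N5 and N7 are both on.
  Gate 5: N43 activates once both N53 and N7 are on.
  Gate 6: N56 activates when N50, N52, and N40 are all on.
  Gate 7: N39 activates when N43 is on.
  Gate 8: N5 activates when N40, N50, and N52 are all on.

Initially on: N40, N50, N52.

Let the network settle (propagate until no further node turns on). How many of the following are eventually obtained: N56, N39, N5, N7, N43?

N40, N50, and N52 are on, so N5 activates (Gate 8).
N50, N52, and N40 are on, so N56 activates (Gate 6).
N56: reached.
N39 would need N43 (Gate 7), but N43 never turns on.
N5: reached.
N7 would need N56 and N43 (Gate 3), but N43 never turns on.
N43 would need N53 and N7 (Gate 5), but N7 never turns on.
Reached: N56 and N5 — 2 of the 5.

2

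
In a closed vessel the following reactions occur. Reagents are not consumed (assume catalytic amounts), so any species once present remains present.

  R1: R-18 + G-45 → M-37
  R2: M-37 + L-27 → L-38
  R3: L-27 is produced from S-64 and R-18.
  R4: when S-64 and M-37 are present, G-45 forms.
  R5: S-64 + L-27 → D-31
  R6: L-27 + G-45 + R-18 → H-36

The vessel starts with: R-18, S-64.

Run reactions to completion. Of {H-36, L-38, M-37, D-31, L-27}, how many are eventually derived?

2

S-64 and R-18 present → L-27 forms (R3).
S-64 and L-27 present → D-31 forms (R5).
H-36 would need L-27, G-45, and R-18 (R6), but G-45 never forms.
L-38 would need M-37 and L-27 (R2), but M-37 never forms.
M-37 would need R-18 and G-45 (R1), but G-45 never forms.
D-31: reached.
L-27: reached.
Reached: D-31 and L-27 — 2 of the 5.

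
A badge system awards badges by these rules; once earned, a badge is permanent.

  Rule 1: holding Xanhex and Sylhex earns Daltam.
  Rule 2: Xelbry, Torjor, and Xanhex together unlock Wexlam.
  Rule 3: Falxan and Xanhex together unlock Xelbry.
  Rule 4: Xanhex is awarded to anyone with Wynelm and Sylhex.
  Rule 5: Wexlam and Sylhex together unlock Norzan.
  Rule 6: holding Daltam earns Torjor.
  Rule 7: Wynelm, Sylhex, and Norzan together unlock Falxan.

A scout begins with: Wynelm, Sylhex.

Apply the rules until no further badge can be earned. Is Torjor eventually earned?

With Wynelm and Sylhex, Xanhex is earned (Rule 4).
With Xanhex and Sylhex, Daltam is earned (Rule 1).
With Daltam, Torjor is earned (Rule 6).

Yes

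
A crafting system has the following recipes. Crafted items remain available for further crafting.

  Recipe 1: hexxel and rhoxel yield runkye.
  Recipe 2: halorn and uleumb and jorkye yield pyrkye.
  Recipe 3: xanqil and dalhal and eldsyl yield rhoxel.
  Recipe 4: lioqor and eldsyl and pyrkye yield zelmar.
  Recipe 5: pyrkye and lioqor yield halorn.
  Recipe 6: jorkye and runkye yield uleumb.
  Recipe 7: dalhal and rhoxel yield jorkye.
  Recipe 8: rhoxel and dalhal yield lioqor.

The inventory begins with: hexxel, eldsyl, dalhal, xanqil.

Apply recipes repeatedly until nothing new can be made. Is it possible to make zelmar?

No

zelmar would need lioqor, eldsyl, and pyrkye (Recipe 4), but pyrkye is never obtained.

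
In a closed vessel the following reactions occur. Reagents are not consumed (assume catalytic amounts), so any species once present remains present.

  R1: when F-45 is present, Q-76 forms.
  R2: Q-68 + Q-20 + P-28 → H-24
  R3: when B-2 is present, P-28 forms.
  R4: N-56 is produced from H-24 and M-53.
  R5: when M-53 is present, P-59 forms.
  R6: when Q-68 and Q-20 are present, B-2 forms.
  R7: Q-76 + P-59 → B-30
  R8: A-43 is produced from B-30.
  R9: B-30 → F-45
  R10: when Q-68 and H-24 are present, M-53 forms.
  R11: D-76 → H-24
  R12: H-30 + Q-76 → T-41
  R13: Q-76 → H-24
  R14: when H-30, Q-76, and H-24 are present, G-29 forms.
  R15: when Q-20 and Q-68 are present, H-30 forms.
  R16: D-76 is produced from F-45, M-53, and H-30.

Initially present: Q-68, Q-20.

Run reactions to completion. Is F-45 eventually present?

No

F-45 would need B-30 (R9), but B-30 never forms.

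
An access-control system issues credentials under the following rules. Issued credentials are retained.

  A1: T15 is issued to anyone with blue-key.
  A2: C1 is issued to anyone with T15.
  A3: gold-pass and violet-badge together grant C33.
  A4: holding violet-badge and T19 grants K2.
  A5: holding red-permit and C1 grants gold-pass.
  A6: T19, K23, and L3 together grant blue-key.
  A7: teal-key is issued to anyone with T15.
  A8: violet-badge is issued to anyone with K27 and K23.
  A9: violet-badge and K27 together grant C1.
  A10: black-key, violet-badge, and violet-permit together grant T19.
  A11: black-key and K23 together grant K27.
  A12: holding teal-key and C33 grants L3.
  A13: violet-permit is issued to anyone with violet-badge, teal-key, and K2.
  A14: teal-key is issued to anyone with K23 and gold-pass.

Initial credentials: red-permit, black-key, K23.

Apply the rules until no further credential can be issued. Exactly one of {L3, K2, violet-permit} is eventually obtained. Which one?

Holding black-key and K23 grants K27 (A11).
Holding K27 and K23 grants violet-badge (A8).
Holding violet-badge and K27 grants C1 (A9).
Holding red-permit and C1 grants gold-pass (A5).
Holding gold-pass and violet-badge grants C33 (A3).
Holding K23 and gold-pass grants teal-key (A14).
Holding teal-key and C33 grants L3 (A12).
violet-permit would need violet-badge, teal-key, and K2 (A13), but K2 is never granted. K2 would need violet-badge and T19 (A4), but T19 is never granted.

L3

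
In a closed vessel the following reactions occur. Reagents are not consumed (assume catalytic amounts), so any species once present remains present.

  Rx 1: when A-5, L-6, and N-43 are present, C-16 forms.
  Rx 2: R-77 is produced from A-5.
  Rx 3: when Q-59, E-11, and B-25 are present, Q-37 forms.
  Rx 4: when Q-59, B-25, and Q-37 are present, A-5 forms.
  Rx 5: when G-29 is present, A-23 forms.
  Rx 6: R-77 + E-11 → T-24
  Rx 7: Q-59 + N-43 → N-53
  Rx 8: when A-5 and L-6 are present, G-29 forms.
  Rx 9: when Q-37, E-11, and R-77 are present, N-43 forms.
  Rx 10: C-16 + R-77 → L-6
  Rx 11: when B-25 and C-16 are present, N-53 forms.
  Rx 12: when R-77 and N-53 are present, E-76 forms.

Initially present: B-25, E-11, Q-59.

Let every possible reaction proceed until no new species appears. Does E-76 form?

Yes

Q-59, E-11, and B-25 present → Q-37 forms (Rx 3).
Q-59, B-25, and Q-37 present → A-5 forms (Rx 4).
A-5 present → R-77 forms (Rx 2).
Q-37, E-11, and R-77 present → N-43 forms (Rx 9).
Q-59 and N-43 present → N-53 forms (Rx 7).
R-77 and N-53 present → E-76 forms (Rx 12).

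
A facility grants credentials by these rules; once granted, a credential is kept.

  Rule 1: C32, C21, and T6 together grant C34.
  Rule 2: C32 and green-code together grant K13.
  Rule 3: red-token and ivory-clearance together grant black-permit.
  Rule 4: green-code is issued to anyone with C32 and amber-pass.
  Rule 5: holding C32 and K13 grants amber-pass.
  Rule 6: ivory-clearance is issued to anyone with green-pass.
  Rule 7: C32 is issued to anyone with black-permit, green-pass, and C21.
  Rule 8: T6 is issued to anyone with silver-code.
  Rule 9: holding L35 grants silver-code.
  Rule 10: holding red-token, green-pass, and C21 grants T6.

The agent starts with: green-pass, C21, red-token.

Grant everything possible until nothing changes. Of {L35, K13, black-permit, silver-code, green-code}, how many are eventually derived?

1

Holding green-pass grants ivory-clearance (Rule 6).
Holding red-token and ivory-clearance grants black-permit (Rule 3).
No rule produces L35, and it is not given.
K13 would need C32 and green-code (Rule 2), but green-code is never granted.
black-permit: reached.
silver-code would need L35 (Rule 9), but L35 is never granted.
green-code would need C32 and amber-pass (Rule 4), but amber-pass is never granted.
Reached: black-permit — 1 of the 5.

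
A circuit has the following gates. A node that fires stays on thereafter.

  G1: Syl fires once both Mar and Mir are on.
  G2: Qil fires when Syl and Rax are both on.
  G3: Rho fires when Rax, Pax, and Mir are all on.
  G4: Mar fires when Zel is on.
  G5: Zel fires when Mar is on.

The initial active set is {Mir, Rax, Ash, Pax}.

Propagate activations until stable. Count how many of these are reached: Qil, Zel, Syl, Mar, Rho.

G3: Rax, Pax, and Mir on → Rho on.
Qil would need Syl and Rax (G2), but Syl never turns on.
Zel would need Mar (G5), but Mar never turns on.
Syl would need Mar and Mir (G1), but Mar never turns on.
Mar would need Zel (G4), but Zel never turns on.
Rho: reached.
Reached: Rho — 1 of the 5.

1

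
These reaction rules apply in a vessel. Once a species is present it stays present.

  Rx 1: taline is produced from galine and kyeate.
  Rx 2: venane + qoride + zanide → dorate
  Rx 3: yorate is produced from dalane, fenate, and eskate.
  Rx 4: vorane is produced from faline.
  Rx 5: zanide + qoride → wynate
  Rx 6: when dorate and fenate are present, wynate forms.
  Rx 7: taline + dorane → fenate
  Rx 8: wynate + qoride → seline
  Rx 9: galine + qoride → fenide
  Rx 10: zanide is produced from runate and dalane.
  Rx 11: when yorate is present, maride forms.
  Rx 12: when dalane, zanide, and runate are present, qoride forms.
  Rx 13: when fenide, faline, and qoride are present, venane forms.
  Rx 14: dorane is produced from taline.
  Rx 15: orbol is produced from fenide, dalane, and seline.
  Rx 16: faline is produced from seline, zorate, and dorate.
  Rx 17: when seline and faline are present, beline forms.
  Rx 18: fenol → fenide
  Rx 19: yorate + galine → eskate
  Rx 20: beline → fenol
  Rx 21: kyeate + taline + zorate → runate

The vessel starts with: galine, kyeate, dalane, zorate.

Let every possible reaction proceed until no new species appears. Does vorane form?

vorane would need faline (Rx 4), but faline never forms.

No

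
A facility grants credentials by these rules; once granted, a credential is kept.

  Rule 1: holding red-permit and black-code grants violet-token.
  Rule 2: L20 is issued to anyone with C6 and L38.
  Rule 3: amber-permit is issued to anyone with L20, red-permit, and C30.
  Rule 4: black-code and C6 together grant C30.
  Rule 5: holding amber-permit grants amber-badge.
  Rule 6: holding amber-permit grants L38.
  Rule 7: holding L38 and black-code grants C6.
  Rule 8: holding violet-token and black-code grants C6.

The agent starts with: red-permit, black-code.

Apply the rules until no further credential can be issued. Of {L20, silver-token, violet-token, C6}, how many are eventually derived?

Holding red-permit and black-code grants violet-token (Rule 1).
Holding violet-token and black-code grants C6 (Rule 8).
L20 would need C6 and L38 (Rule 2), but L38 is never granted.
No rule produces silver-token, and it is not given.
violet-token: reached.
C6: reached.
Reached: violet-token and C6 — 2 of the 4.

2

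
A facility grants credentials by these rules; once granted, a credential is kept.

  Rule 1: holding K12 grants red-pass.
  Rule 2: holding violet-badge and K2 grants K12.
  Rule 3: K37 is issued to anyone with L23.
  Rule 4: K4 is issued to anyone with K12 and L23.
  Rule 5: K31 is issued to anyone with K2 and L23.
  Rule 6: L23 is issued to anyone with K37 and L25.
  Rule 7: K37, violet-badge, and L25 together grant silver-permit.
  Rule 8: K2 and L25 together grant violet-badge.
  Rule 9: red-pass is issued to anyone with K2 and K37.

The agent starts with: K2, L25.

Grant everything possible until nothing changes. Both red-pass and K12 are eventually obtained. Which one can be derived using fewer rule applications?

K12

K12: Holding K2 and L25 grants violet-badge (Rule 8). Holding violet-badge and K2 grants K12 (Rule 2). [2 rule applications]
red-pass: Holding K2 and L25 grants violet-badge (Rule 8). Holding violet-badge and K2 grants K12 (Rule 2). Holding K12 grants red-pass (Rule 1). [3 rule applications]
K12 needs fewer.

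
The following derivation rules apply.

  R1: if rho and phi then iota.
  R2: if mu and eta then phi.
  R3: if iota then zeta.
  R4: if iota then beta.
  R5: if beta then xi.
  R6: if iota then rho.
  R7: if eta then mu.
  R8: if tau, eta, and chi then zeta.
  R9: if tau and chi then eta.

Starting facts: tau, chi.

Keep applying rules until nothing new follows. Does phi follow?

tau and chi hold, so eta follows (R9).
From eta, R7 gives mu.
From mu and eta, R2 gives phi.

Yes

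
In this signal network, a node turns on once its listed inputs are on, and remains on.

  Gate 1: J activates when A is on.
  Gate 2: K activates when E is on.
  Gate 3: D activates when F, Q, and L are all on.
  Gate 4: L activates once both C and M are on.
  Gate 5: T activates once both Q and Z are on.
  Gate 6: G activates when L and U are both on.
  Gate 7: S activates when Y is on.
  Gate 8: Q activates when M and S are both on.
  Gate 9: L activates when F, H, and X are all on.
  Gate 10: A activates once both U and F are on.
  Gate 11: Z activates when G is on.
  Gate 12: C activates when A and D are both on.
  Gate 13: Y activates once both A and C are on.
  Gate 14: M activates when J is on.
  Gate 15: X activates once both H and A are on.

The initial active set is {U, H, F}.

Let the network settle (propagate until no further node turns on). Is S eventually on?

No

S would need Y (Gate 7), but Y never turns on.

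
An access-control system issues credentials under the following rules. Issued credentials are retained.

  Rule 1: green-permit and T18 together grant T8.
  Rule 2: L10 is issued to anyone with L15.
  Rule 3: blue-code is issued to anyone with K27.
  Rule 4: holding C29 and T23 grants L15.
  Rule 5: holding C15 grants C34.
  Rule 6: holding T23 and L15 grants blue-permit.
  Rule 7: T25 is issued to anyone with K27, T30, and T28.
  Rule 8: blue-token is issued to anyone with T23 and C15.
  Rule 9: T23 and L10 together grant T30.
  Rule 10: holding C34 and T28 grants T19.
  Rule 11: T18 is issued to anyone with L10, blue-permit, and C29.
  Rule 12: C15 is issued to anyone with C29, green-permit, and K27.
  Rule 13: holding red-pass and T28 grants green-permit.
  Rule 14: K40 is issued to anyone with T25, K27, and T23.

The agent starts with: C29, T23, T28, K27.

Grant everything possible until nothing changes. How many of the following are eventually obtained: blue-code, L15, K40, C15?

3

Holding C29 and T23 grants L15 (Rule 4).
Holding K27 grants blue-code (Rule 3).
Holding L15 grants L10 (Rule 2).
Holding T23 and L10 grants T30 (Rule 9).
Holding K27, T30, and T28 grants T25 (Rule 7).
Holding T25, K27, and T23 grants K40 (Rule 14).
blue-code: reached.
L15: reached.
K40: reached.
C15 would need C29, green-permit, and K27 (Rule 12), but green-permit is never granted.
Reached: blue-code, L15, and K40 — 3 of the 4.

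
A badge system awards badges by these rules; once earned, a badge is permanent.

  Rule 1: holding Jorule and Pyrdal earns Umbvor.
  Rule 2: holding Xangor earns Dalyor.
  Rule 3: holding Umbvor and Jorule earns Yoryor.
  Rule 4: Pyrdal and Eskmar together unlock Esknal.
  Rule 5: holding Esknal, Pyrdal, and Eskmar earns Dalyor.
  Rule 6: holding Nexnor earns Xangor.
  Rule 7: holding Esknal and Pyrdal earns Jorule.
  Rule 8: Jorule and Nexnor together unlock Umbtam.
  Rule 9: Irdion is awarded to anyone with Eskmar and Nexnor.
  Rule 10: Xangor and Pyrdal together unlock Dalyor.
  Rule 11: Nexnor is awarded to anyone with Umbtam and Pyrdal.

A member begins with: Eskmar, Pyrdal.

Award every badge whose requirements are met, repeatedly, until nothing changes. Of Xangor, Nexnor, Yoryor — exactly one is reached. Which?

Yoryor

With Pyrdal and Eskmar, Esknal is earned (Rule 4).
With Esknal and Pyrdal, Jorule is earned (Rule 7).
With Jorule and Pyrdal, Umbvor is earned (Rule 1).
With Umbvor and Jorule, Yoryor is earned (Rule 3).
Xangor would need Nexnor (Rule 6), but Nexnor is never earned. Nexnor would need Umbtam and Pyrdal (Rule 11), but Umbtam is never earned.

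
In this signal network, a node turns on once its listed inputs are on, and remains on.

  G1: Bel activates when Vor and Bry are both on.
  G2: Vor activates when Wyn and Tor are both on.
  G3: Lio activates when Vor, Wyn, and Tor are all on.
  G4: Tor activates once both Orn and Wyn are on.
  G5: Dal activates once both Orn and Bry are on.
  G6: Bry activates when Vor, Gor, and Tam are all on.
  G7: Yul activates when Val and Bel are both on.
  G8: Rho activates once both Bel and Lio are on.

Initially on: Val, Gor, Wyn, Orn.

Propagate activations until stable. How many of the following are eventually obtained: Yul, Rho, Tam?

0

Yul would need Val and Bel (G7), but Bel never turns on.
Rho would need Bel and Lio (G8), but Bel never turns on.
No rule produces Tam, and it is not given.
None of the 3 are reached.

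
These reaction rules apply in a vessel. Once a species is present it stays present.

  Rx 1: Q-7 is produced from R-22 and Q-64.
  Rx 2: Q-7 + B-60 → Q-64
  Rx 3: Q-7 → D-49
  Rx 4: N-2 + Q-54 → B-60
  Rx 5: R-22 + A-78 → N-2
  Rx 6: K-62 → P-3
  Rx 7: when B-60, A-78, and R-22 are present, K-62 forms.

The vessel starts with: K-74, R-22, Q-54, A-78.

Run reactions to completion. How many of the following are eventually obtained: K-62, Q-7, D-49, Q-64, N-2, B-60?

3

R-22 and A-78 present → N-2 forms (Rx 5).
N-2 and Q-54 present → B-60 forms (Rx 4).
B-60, A-78, and R-22 present → K-62 forms (Rx 7).
K-62: reached.
Q-7 would need R-22 and Q-64 (Rx 1), but Q-64 never forms.
D-49 would need Q-7 (Rx 3), but Q-7 never forms.
Q-64 would need Q-7 and B-60 (Rx 2), but Q-7 never forms.
N-2: reached.
B-60: reached.
Reached: K-62, N-2, and B-60 — 3 of the 6.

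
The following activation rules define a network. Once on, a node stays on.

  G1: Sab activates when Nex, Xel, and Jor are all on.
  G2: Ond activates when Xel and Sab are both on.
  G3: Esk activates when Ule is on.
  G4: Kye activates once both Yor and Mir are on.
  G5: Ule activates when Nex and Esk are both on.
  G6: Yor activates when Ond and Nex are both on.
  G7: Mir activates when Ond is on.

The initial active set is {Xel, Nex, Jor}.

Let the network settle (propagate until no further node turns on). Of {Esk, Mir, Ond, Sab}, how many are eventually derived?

3

Nex, Xel, and Jor are on, so Sab activates (G1).
G2: Xel and Sab on → Ond on.
G7: Ond on → Mir on.
Esk would need Ule (G3), but Ule never turns on.
Mir: reached.
Ond: reached.
Sab: reached.
Reached: Mir, Ond, and Sab — 3 of the 4.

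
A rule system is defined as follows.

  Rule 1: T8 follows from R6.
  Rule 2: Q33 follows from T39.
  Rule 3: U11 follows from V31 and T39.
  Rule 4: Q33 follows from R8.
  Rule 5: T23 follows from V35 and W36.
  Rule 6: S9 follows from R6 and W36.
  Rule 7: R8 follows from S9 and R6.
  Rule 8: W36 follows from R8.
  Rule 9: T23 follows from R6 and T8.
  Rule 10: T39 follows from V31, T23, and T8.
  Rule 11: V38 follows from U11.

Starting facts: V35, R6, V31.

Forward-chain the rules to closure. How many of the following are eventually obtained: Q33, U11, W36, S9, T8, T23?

R6 holds, so T8 follows (Rule 1).
From R6 and T8, Rule 9 gives T23.
V31, T23, and T8 hold, so T39 follows (Rule 10).
From V31 and T39, Rule 3 gives U11.
From T39, Rule 2 gives Q33.
Q33: reached.
U11: reached.
W36 would need R8 (Rule 8), but R8 is never established.
S9 would need R6 and W36 (Rule 6), but W36 is never established.
T8: reached.
T23: reached.
Reached: Q33, U11, T8, and T23 — 4 of the 6.

4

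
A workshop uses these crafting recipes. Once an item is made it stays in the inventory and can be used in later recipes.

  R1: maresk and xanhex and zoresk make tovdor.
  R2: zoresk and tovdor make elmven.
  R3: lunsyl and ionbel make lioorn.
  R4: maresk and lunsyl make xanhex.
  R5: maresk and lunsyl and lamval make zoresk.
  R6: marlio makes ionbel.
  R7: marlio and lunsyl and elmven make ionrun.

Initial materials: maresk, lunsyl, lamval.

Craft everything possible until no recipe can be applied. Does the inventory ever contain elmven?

Yes

maresk and lunsyl → xanhex (R4).
maresk and lunsyl and lamval → zoresk (R5).
Using R1, maresk, xanhex, and zoresk make tovdor.
zoresk and tovdor → elmven (R2).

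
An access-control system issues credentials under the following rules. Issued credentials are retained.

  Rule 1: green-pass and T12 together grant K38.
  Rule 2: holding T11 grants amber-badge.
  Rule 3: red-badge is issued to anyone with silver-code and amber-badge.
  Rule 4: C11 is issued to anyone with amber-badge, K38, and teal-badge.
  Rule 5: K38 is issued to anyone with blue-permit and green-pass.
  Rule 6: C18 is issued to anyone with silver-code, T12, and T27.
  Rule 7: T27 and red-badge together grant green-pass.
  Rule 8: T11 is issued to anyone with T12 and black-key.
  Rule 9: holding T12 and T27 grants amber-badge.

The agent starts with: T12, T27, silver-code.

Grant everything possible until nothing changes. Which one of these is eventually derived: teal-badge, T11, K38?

K38

Holding T12 and T27 grants amber-badge (Rule 9).
Holding silver-code and amber-badge grants red-badge (Rule 3).
Holding T27 and red-badge grants green-pass (Rule 7).
Holding green-pass and T12 grants K38 (Rule 1).
T11 would need T12 and black-key (Rule 8), but black-key is never granted. No rule produces teal-badge, and it is not given.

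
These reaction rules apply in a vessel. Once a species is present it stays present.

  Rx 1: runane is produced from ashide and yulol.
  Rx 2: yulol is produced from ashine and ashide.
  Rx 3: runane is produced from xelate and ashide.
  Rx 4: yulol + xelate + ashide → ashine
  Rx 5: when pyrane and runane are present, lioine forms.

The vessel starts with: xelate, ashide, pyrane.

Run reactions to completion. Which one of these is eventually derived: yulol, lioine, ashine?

lioine

xelate and ashide present → runane forms (Rx 3).
pyrane and runane present → lioine forms (Rx 5).
yulol would need ashine and ashide (Rx 2), but ashine never forms. ashine would need yulol, xelate, and ashide (Rx 4), but yulol never forms.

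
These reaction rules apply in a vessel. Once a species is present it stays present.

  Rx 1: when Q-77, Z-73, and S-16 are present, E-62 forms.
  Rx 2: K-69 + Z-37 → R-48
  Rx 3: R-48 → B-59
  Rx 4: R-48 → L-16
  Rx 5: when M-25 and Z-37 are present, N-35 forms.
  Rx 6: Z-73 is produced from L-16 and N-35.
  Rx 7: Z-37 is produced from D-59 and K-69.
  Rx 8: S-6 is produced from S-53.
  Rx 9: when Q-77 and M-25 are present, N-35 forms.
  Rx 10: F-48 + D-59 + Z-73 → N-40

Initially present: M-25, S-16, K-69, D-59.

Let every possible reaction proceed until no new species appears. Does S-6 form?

S-6 would need S-53 (Rx 8), but S-53 never forms.

No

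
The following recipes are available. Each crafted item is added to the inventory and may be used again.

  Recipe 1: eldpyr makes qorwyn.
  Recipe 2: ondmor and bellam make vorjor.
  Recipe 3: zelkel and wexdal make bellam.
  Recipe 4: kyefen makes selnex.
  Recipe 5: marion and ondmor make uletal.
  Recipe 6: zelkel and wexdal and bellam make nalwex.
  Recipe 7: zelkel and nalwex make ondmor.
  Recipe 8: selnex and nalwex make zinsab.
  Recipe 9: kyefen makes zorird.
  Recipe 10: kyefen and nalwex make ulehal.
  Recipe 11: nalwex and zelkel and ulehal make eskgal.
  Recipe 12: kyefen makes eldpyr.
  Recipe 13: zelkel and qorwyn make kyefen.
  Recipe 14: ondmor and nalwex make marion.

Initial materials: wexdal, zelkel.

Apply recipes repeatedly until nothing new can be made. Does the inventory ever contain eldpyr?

No

eldpyr would need kyefen (Recipe 12), but kyefen is never obtained.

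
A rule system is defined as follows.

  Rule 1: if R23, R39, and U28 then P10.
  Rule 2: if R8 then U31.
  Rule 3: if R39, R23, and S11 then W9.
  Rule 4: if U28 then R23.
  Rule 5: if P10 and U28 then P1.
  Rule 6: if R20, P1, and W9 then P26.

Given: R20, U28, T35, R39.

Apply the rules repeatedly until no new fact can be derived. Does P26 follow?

No

P26 would need R20, P1, and W9 (Rule 6), but W9 is never established.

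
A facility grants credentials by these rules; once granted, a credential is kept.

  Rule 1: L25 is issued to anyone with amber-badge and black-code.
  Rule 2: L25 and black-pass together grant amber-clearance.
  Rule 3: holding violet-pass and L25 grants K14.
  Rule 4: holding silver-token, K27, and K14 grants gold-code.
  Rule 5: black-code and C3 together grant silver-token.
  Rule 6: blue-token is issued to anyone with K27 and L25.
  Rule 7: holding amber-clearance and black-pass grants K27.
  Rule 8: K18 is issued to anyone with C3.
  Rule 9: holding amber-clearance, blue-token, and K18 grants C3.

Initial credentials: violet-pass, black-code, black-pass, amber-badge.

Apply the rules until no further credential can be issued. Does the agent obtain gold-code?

No

gold-code would need silver-token, K27, and K14 (Rule 4), but silver-token is never granted.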